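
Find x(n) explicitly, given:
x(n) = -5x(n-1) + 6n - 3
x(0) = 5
First-order linear with linear forcing.
Homogeneous solution: x_h(n) = A·(-5)^n.
Try particular x_p(n) = pn + q. Substituting:
  pn + q = -5(p(n-1) + q) + 6n - 3.
Matching the n-coefficient: p = -5p + 6 ⇒ p = 1.
Matching constants: q = 5p - 5q - 3 ⇒ q = \frac{1}{3}.
General: x(n) = A·(-5)^n + n + \frac{1}{3}.
Apply x(0) = 5: A + \frac{1}{3} = 5 ⇒ A = \frac{14}{3}.
So x(n) = \frac{14 \left(-5\right)^{n}}{3} + n + \frac{1}{3}.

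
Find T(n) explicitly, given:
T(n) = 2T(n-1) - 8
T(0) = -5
First-order linear non-homogeneous.
Homogeneous solution: T_h(n) = A·(2)^n.
Try constant particular solution T_p = K: K = 2K - 8 ⇒ K = 8.
General: T(n) = A·(2)^n + 8.
Apply T(0) = -5: A + 8 = -5 ⇒ A = -13.
So T(n) = 8 - 13 \cdot 2^{n}.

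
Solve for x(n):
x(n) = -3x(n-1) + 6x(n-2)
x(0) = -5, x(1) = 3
Characteristic equation: x² + 3x - 6 = 0.
Discriminant Δ = (-3)² + 4·(6) = 33.
Roots r₁,₂ = (-3 ± √33)/2, so r₁ = - \frac{3}{2} + \frac{\sqrt{33}}{2}, r₂ = - \frac{\sqrt{33}}{2} - \frac{3}{2}.
General solution: x(n) = A·r₁^n + B·r₂^n.
From the initial conditions, A + B = -5 and r₁A + r₂B = 3.
Since r₁ - r₂ = √33: A = (3 - (-5)r₂)/√33 = - \frac{5}{2} - \frac{3 \sqrt{33}}{22}, and B = -5 - A = - \frac{5}{2} + \frac{3 \sqrt{33}}{22}.
So x(n) = \left(- \frac{5}{2} - \frac{3 \sqrt{33}}{22}\right)\left(- \frac{3}{2} + \frac{\sqrt{33}}{2}\right)^n + \left(- \frac{5}{2} + \frac{3 \sqrt{33}}{22}\right)\left(- \frac{\sqrt{33}}{2} - \frac{3}{2}\right)^n.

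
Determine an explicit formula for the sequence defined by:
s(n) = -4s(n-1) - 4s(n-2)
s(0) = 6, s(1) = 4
Characteristic equation: x² + 4x + 4 = 0, which is (x - (-2))².
Repeated root r = -2.
General solution: s(n) = (A + Bn)·(-2)^n.
From s(0) = 6: A = 6.
From s(1) = 4: (A + B)·(-2) = 4 ⇒ B = -8.
So s(n) = \left(6 - 8 n\right) \cdot (-2)^n.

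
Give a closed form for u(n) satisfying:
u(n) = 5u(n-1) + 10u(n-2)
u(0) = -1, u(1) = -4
Characteristic equation: x² - 5x - 10 = 0.
Discriminant Δ = (5)² + 4·(10) = 65.
Roots r₁,₂ = (5 ± √65)/2, so r₁ = \frac{5}{2} + \frac{\sqrt{65}}{2}, r₂ = \frac{5}{2} - \frac{\sqrt{65}}{2}.
General solution: u(n) = A·r₁^n + B·r₂^n.
From the initial conditions, A + B = -1 and r₁A + r₂B = -4.
Since r₁ - r₂ = √65: A = (-4 - (-1)r₂)/√65 = - \frac{1}{2} - \frac{3 \sqrt{65}}{130}, and B = -1 - A = - \frac{1}{2} + \frac{3 \sqrt{65}}{130}.
So u(n) = \left(- \frac{1}{2} - \frac{3 \sqrt{65}}{130}\right)\left(\frac{5}{2} + \frac{\sqrt{65}}{2}\right)^n + \left(- \frac{1}{2} + \frac{3 \sqrt{65}}{130}\right)\left(\frac{5}{2} - \frac{\sqrt{65}}{2}\right)^n.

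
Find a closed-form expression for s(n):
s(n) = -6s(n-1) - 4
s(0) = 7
First-order linear non-homogeneous.
Homogeneous solution: s_h(n) = A·(-6)^n.
Try constant particular solution s_p = K: K = -6K - 4 ⇒ K = - \frac{4}{7}.
General: s(n) = A·(-6)^n - \frac{4}{7}.
Apply s(0) = 7: A - \frac{4}{7} = 7 ⇒ A = \frac{53}{7}.
So s(n) = \frac{53 \left(-6\right)^{n}}{7} - \frac{4}{7}.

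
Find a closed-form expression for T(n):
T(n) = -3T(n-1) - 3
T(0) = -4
First-order linear non-homogeneous.
Homogeneous solution: T_h(n) = A·(-3)^n.
Try constant particular solution T_p = K: K = -3K - 3 ⇒ K = - \frac{3}{4}.
General: T(n) = A·(-3)^n - \frac{3}{4}.
Apply T(0) = -4: A - \frac{3}{4} = -4 ⇒ A = - \frac{13}{4}.
So T(n) = - \frac{13 \left(-3\right)^{n}}{4} - \frac{3}{4}.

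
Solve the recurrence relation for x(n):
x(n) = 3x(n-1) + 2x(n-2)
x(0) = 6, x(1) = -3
Characteristic equation: x² - 3x - 2 = 0.
Discriminant Δ = (3)² + 4·(2) = 17.
Roots r₁,₂ = (3 ± √17)/2, so r₁ = \frac{3}{2} + \frac{\sqrt{17}}{2}, r₂ = \frac{3}{2} - \frac{\sqrt{17}}{2}.
General solution: x(n) = A·r₁^n + B·r₂^n.
From the initial conditions, A + B = 6 and r₁A + r₂B = -3.
Since r₁ - r₂ = √17: A = (-3 - (6)r₂)/√17 = 3 - \frac{12 \sqrt{17}}{17}, and B = 6 - A = \frac{12 \sqrt{17}}{17} + 3.
So x(n) = \left(3 - \frac{12 \sqrt{17}}{17}\right)\left(\frac{3}{2} + \frac{\sqrt{17}}{2}\right)^n + \left(\frac{12 \sqrt{17}}{17} + 3\right)\left(\frac{3}{2} - \frac{\sqrt{17}}{2}\right)^n.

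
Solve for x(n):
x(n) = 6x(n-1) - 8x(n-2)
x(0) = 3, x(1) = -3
Characteristic equation: x² - 6x + 8 = 0, which factors as (x - (2))(x - (4)) = 0.
Roots r₁ = 2, r₂ = 4 (distinct).
General solution: x(n) = A·(2)^n + B·(4)^n.
From x(0) = 3: A + B = 3.
From x(1) = -3: 2A + 4B = -3.
Solving: A = \frac{15}{2}, B = - \frac{9}{2}.
So x(n) = \frac{15 \cdot 2^{n}}{2} - \frac{9 \cdot 4^{n}}{2}.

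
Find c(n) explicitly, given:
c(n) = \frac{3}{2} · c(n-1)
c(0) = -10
Pure geometric recurrence with ratio \frac{3}{2}.
By induction c(n) = c(0) · (\frac{3}{2})^n = - 10 \left(\frac{3}{2}\right)^{n}.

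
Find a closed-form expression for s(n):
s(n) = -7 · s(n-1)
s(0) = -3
Pure geometric recurrence with ratio -7.
By induction s(n) = s(0) · (-7)^n = - 3 \left(-7\right)^{n}.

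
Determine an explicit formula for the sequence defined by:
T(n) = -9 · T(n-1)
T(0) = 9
Pure geometric recurrence with ratio -9.
By induction T(n) = T(0) · (-9)^n = 9 \left(-9\right)^{n}.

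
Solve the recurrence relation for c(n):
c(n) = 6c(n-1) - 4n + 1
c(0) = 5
First-order linear with linear forcing.
Homogeneous solution: c_h(n) = A·(6)^n.
Try particular c_p(n) = pn + q. Substituting:
  pn + q = 6(p(n-1) + q) - 4n + 1.
Matching the n-coefficient: p = 6p - 4 ⇒ p = \frac{4}{5}.
Matching constants: q = -6p + 6q + 1 ⇒ q = \frac{19}{25}.
General: c(n) = A·(6)^n + \frac{4 n}{5} + \frac{19}{25}.
Apply c(0) = 5: A + \frac{19}{25} = 5 ⇒ A = \frac{106}{25}.
So c(n) = \frac{106 \cdot 6^{n}}{25} + \frac{4 n}{5} + \frac{19}{25}.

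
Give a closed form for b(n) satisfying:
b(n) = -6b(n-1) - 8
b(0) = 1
First-order linear non-homogeneous.
Homogeneous solution: b_h(n) = A·(-6)^n.
Try constant particular solution b_p = K: K = -6K - 8 ⇒ K = - \frac{8}{7}.
General: b(n) = A·(-6)^n - \frac{8}{7}.
Apply b(0) = 1: A - \frac{8}{7} = 1 ⇒ A = \frac{15}{7}.
So b(n) = \frac{15 \left(-6\right)^{n}}{7} - \frac{8}{7}.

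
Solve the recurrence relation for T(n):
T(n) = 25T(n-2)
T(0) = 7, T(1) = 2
Characteristic equation: x² - 25 = 0, which factors as (x - (-5))(x - (5)) = 0.
Roots r₁ = -5, r₂ = 5 (distinct).
General solution: T(n) = A·(-5)^n + B·(5)^n.
From T(0) = 7: A + B = 7.
From T(1) = 2: -5A + 5B = 2.
Solving: A = \frac{33}{10}, B = \frac{37}{10}.
So T(n) = \frac{33 \left(-5\right)^{n}}{10} + \frac{37 \cdot 5^{n}}{10}.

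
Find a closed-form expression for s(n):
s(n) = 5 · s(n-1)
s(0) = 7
Pure geometric recurrence with ratio 5.
By induction s(n) = s(0) · (5)^n = 7 \cdot 5^{n}.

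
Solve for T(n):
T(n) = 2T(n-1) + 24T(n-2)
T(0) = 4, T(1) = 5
Characteristic equation: x² - 2x - 24 = 0, which factors as (x - (6))(x - (-4)) = 0.
Roots r₁ = 6, r₂ = -4 (distinct).
General solution: T(n) = A·(6)^n + B·(-4)^n.
From T(0) = 4: A + B = 4.
From T(1) = 5: 6A - 4B = 5.
Solving: A = \frac{21}{10}, B = \frac{19}{10}.
So T(n) = \frac{19 \left(-4\right)^{n}}{10} + \frac{21 \cdot 6^{n}}{10}.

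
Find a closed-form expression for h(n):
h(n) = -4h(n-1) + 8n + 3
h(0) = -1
First-order linear with linear forcing.
Homogeneous solution: h_h(n) = A·(-4)^n.
Try particular h_p(n) = pn + q. Substituting:
  pn + q = -4(p(n-1) + q) + 8n + 3.
Matching the n-coefficient: p = -4p + 8 ⇒ p = \frac{8}{5}.
Matching constants: q = 4p - 4q + 3 ⇒ q = \frac{47}{25}.
General: h(n) = A·(-4)^n + \frac{8 n}{5} + \frac{47}{25}.
Apply h(0) = -1: A + \frac{47}{25} = -1 ⇒ A = - \frac{72}{25}.
So h(n) = - \frac{72 \left(-4\right)^{n}}{25} + \frac{8 n}{5} + \frac{47}{25}.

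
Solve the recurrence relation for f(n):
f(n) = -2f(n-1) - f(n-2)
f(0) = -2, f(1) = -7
Characteristic equation: x² + 2x + 1 = 0, which is (x - (-1))².
Repeated root r = -1.
General solution: f(n) = (A + Bn)·(-1)^n.
From f(0) = -2: A = -2.
From f(1) = -7: (A + B)·(-1) = -7 ⇒ B = 9.
So f(n) = \left(9 n - 2\right) \cdot (-1)^n.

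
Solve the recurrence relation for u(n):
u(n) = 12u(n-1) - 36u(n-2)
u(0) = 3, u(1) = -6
Characteristic equation: x² - 12x + 36 = 0, which is (x - (6))².
Repeated root r = 6.
General solution: u(n) = (A + Bn)·(6)^n.
From u(0) = 3: A = 3.
From u(1) = -6: (A + B)·(6) = -6 ⇒ B = -4.
So u(n) = \left(3 - 4 n\right) \cdot (6)^n.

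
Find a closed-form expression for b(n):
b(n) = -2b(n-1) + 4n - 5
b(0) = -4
First-order linear with linear forcing.
Homogeneous solution: b_h(n) = A·(-2)^n.
Try particular b_p(n) = pn + q. Substituting:
  pn + q = -2(p(n-1) + q) + 4n - 5.
Matching the n-coefficient: p = -2p + 4 ⇒ p = \frac{4}{3}.
Matching constants: q = 2p - 2q - 5 ⇒ q = - \frac{7}{9}.
General: b(n) = A·(-2)^n + \frac{4 n}{3} - \frac{7}{9}.
Apply b(0) = -4: A - \frac{7}{9} = -4 ⇒ A = - \frac{29}{9}.
So b(n) = - \frac{29 \left(-2\right)^{n}}{9} + \frac{4 n}{3} - \frac{7}{9}.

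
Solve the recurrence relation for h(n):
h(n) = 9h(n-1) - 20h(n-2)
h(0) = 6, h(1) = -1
Characteristic equation: x² - 9x + 20 = 0, which factors as (x - (4))(x - (5)) = 0.
Roots r₁ = 4, r₂ = 5 (distinct).
General solution: h(n) = A·(4)^n + B·(5)^n.
From h(0) = 6: A + B = 6.
From h(1) = -1: 4A + 5B = -1.
Solving: A = 31, B = -25.
So h(n) = 31 \cdot 4^{n} - 25 \cdot 5^{n}.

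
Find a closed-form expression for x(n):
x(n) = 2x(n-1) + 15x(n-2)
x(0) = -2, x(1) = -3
Characteristic equation: x² - 2x - 15 = 0, which factors as (x - (5))(x - (-3)) = 0.
Roots r₁ = 5, r₂ = -3 (distinct).
General solution: x(n) = A·(5)^n + B·(-3)^n.
From x(0) = -2: A + B = -2.
From x(1) = -3: 5A - 3B = -3.
Solving: A = - \frac{9}{8}, B = - \frac{7}{8}.
So x(n) = - \frac{7 \left(-3\right)^{n}}{8} - \frac{9 \cdot 5^{n}}{8}.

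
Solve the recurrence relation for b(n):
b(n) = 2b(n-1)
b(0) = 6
This is a homogeneous first-order recurrence with ratio 2.
By induction b(n) = b(0) · (2)^n = 6 \cdot 2^{n}.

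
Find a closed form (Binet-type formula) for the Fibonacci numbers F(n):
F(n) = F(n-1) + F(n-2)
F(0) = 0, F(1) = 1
This is the Fibonacci sequence.
Characteristic equation: x² - x - 1 = 0; roots r₁ = \frac{1}{2} + \frac{\sqrt{5}}{2}, r₂ = \frac{1}{2} - \frac{\sqrt{5}}{2}.
General: F(n) = A·r₁^n + B·r₂^n. Solving with F(0)=0, F(1)=1 gives A = \frac{\sqrt{5}}{5}, B = - \frac{\sqrt{5}}{5}.
So F(n) = \frac{2^{- n} \sqrt{5} \left(- \left(1 - \sqrt{5}\right)^{n} + \left(1 + \sqrt{5}\right)^{n}\right)}{5}.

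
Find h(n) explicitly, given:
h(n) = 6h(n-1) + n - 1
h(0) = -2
First-order linear with linear forcing.
Homogeneous solution: h_h(n) = A·(6)^n.
Try particular h_p(n) = pn + q. Substituting:
  pn + q = 6(p(n-1) + q) + n - 1.
Matching the n-coefficient: p = 6p + 1 ⇒ p = - \frac{1}{5}.
Matching constants: q = -6p + 6q - 1 ⇒ q = - \frac{1}{25}.
General: h(n) = A·(6)^n - \frac{n}{5} - \frac{1}{25}.
Apply h(0) = -2: A - \frac{1}{25} = -2 ⇒ A = - \frac{49}{25}.
So h(n) = - \frac{49 \cdot 6^{n}}{25} - \frac{n}{5} - \frac{1}{25}.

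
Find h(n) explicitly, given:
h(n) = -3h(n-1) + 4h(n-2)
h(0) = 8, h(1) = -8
Characteristic equation: x² + 3x - 4 = 0, which factors as (x - (-4))(x - (1)) = 0.
Roots r₁ = -4, r₂ = 1 (distinct).
General solution: h(n) = A·(-4)^n + B·(1)^n.
From h(0) = 8: A + B = 8.
From h(1) = -8: -4A + B = -8.
Solving: A = \frac{16}{5}, B = \frac{24}{5}.
So h(n) = \frac{16 \left(-4\right)^{n}}{5} + \frac{24}{5}.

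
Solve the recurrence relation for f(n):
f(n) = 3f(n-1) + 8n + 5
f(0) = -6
First-order linear with linear forcing.
Homogeneous solution: f_h(n) = A·(3)^n.
Try particular f_p(n) = pn + q. Substituting:
  pn + q = 3(p(n-1) + q) + 8n + 5.
Matching the n-coefficient: p = 3p + 8 ⇒ p = -4.
Matching constants: q = -3p + 3q + 5 ⇒ q = - \frac{17}{2}.
General: f(n) = A·(3)^n - 4 n - \frac{17}{2}.
Apply f(0) = -6: A - \frac{17}{2} = -6 ⇒ A = \frac{5}{2}.
So f(n) = \frac{5 \cdot 3^{n}}{2} - 4 n - \frac{17}{2}.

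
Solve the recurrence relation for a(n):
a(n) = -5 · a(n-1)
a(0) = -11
Pure geometric recurrence with ratio -5.
By induction a(n) = a(0) · (-5)^n = - 11 \left(-5\right)^{n}.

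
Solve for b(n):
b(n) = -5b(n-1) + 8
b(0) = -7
First-order linear non-homogeneous.
Homogeneous solution: b_h(n) = A·(-5)^n.
Try constant particular solution b_p = K: K = -5K + 8 ⇒ K = \frac{4}{3}.
General: b(n) = A·(-5)^n + \frac{4}{3}.
Apply b(0) = -7: A + \frac{4}{3} = -7 ⇒ A = - \frac{25}{3}.
So b(n) = \frac{4}{3} - \frac{25 \left(-5\right)^{n}}{3}.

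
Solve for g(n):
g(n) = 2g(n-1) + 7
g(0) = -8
First-order linear non-homogeneous.
Homogeneous solution: g_h(n) = A·(2)^n.
Try constant particular solution g_p = K: K = 2K + 7 ⇒ K = -7.
General: g(n) = A·(2)^n - 7.
Apply g(0) = -8: A - 7 = -8 ⇒ A = -1.
So g(n) = - 2^{n} - 7.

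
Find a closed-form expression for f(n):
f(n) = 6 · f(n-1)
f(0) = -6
Pure geometric recurrence with ratio 6.
By induction f(n) = f(0) · (6)^n = - 6 \cdot 6^{n}.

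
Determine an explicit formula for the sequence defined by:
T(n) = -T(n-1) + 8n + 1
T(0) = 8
First-order linear with linear forcing.
Homogeneous solution: T_h(n) = A·(-1)^n.
Try particular T_p(n) = pn + q. Substituting:
  pn + q = -(p(n-1) + q) + 8n + 1.
Matching the n-coefficient: p = -p + 8 ⇒ p = 4.
Matching constants: q = p - q + 1 ⇒ q = \frac{5}{2}.
General: T(n) = A·(-1)^n + 4 n + \frac{5}{2}.
Apply T(0) = 8: A + \frac{5}{2} = 8 ⇒ A = \frac{11}{2}.
So T(n) = \frac{11 \left(-1\right)^{n}}{2} + 4 n + \frac{5}{2}.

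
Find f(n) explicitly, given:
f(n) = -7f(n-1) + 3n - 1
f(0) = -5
First-order linear with linear forcing.
Homogeneous solution: f_h(n) = A·(-7)^n.
Try particular f_p(n) = pn + q. Substituting:
  pn + q = -7(p(n-1) + q) + 3n - 1.
Matching the n-coefficient: p = -7p + 3 ⇒ p = \frac{3}{8}.
Matching constants: q = 7p - 7q - 1 ⇒ q = \frac{13}{64}.
General: f(n) = A·(-7)^n + \frac{3 n}{8} + \frac{13}{64}.
Apply f(0) = -5: A + \frac{13}{64} = -5 ⇒ A = - \frac{333}{64}.
So f(n) = - \frac{333 \left(-7\right)^{n}}{64} + \frac{3 n}{8} + \frac{13}{64}.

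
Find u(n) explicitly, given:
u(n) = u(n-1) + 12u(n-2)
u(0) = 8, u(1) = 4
Characteristic equation: x² - x - 12 = 0, which factors as (x - (4))(x - (-3)) = 0.
Roots r₁ = 4, r₂ = -3 (distinct).
General solution: u(n) = A·(4)^n + B·(-3)^n.
From u(0) = 8: A + B = 8.
From u(1) = 4: 4A - 3B = 4.
Solving: A = 4, B = 4.
So u(n) = 4 \left(-3\right)^{n} + 4 \cdot 4^{n}.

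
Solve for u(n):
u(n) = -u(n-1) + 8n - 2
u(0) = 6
First-order linear with linear forcing.
Homogeneous solution: u_h(n) = A·(-1)^n.
Try particular u_p(n) = pn + q. Substituting:
  pn + q = -(p(n-1) + q) + 8n - 2.
Matching the n-coefficient: p = -p + 8 ⇒ p = 4.
Matching constants: q = p - q - 2 ⇒ q = 1.
General: u(n) = A·(-1)^n + 4 n + 1.
Apply u(0) = 6: A + 1 = 6 ⇒ A = 5.
So u(n) = 5 \left(-1\right)^{n} + 4 n + 1.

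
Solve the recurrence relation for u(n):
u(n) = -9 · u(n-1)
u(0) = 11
Pure geometric recurrence with ratio -9.
By induction u(n) = u(0) · (-9)^n = 11 \left(-9\right)^{n}.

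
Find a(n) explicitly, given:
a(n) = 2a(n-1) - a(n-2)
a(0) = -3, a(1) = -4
Characteristic equation: x² - 2x + 1 = 0, which is (x - (1))².
Repeated root r = 1.
General solution: a(n) = (A + Bn)·(1)^n.
From a(0) = -3: A = -3.
From a(1) = -4: (A + B)·(1) = -4 ⇒ B = -1.
So a(n) = \left(- n - 3\right) \cdot (1)^n.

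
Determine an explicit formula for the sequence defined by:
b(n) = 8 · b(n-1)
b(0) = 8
Pure geometric recurrence with ratio 8.
By induction b(n) = b(0) · (8)^n = 8 \cdot 8^{n}.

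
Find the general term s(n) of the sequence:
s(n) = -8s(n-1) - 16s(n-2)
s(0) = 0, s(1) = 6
Characteristic equation: x² + 8x + 16 = 0, which is (x - (-4))².
Repeated root r = -4.
General solution: s(n) = (A + Bn)·(-4)^n.
From s(0) = 0: A = 0.
From s(1) = 6: (A + B)·(-4) = 6 ⇒ B = - \frac{3}{2}.
So s(n) = \left(- \frac{3 n}{2}\right) \cdot (-4)^n.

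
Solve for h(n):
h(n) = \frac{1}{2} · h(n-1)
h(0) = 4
Pure geometric recurrence with ratio \frac{1}{2}.
By induction h(n) = h(0) · (\frac{1}{2})^n = 4 \cdot 2^{- n}.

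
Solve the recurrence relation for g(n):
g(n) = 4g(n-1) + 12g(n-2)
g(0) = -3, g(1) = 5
Characteristic equation: x² - 4x - 12 = 0, which factors as (x - (6))(x - (-2)) = 0.
Roots r₁ = 6, r₂ = -2 (distinct).
General solution: g(n) = A·(6)^n + B·(-2)^n.
From g(0) = -3: A + B = -3.
From g(1) = 5: 6A - 2B = 5.
Solving: A = - \frac{1}{8}, B = - \frac{23}{8}.
So g(n) = - \frac{23 \left(-2\right)^{n}}{8} - \frac{6^{n}}{8}.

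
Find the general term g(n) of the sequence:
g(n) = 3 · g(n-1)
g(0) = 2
Pure geometric recurrence with ratio 3.
By induction g(n) = g(0) · (3)^n = 2 \cdot 3^{n}.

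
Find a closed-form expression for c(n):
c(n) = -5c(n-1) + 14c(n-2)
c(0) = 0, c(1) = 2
Characteristic equation: x² + 5x - 14 = 0, which factors as (x - (-7))(x - (2)) = 0.
Roots r₁ = -7, r₂ = 2 (distinct).
General solution: c(n) = A·(-7)^n + B·(2)^n.
From c(0) = 0: A + B = 0.
From c(1) = 2: -7A + 2B = 2.
Solving: A = - \frac{2}{9}, B = \frac{2}{9}.
So c(n) = - \frac{2 \left(-7\right)^{n}}{9} + \frac{2 \cdot 2^{n}}{9}.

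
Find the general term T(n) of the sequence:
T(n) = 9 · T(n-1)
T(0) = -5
Pure geometric recurrence with ratio 9.
By induction T(n) = T(0) · (9)^n = - 5 \cdot 9^{n}.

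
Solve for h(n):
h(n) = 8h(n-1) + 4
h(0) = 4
First-order linear non-homogeneous.
Homogeneous solution: h_h(n) = A·(8)^n.
Try constant particular solution h_p = K: K = 8K + 4 ⇒ K = - \frac{4}{7}.
General: h(n) = A·(8)^n - \frac{4}{7}.
Apply h(0) = 4: A - \frac{4}{7} = 4 ⇒ A = \frac{32}{7}.
So h(n) = \frac{32 \cdot 8^{n}}{7} - \frac{4}{7}.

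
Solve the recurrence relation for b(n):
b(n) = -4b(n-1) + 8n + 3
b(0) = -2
First-order linear with linear forcing.
Homogeneous solution: b_h(n) = A·(-4)^n.
Try particular b_p(n) = pn + q. Substituting:
  pn + q = -4(p(n-1) + q) + 8n + 3.
Matching the n-coefficient: p = -4p + 8 ⇒ p = \frac{8}{5}.
Matching constants: q = 4p - 4q + 3 ⇒ q = \frac{47}{25}.
General: b(n) = A·(-4)^n + \frac{8 n}{5} + \frac{47}{25}.
Apply b(0) = -2: A + \frac{47}{25} = -2 ⇒ A = - \frac{97}{25}.
So b(n) = - \frac{97 \left(-4\right)^{n}}{25} + \frac{8 n}{5} + \frac{47}{25}.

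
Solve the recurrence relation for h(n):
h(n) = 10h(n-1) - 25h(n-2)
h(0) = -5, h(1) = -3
Characteristic equation: x² - 10x + 25 = 0, which is (x - (5))².
Repeated root r = 5.
General solution: h(n) = (A + Bn)·(5)^n.
From h(0) = -5: A = -5.
From h(1) = -3: (A + B)·(5) = -3 ⇒ B = \frac{22}{5}.
So h(n) = \left(\frac{22 n}{5} - 5\right) \cdot (5)^n.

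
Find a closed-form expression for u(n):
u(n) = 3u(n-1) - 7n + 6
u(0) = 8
First-order linear with linear forcing.
Homogeneous solution: u_h(n) = A·(3)^n.
Try particular u_p(n) = pn + q. Substituting:
  pn + q = 3(p(n-1) + q) - 7n + 6.
Matching the n-coefficient: p = 3p - 7 ⇒ p = \frac{7}{2}.
Matching constants: q = -3p + 3q + 6 ⇒ q = \frac{9}{4}.
General: u(n) = A·(3)^n + \frac{7 n}{2} + \frac{9}{4}.
Apply u(0) = 8: A + \frac{9}{4} = 8 ⇒ A = \frac{23}{4}.
So u(n) = \frac{23 \cdot 3^{n}}{4} + \frac{7 n}{2} + \frac{9}{4}.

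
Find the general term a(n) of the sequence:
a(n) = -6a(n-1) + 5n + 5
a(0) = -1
First-order linear with linear forcing.
Homogeneous solution: a_h(n) = A·(-6)^n.
Try particular a_p(n) = pn + q. Substituting:
  pn + q = -6(p(n-1) + q) + 5n + 5.
Matching the n-coefficient: p = -6p + 5 ⇒ p = \frac{5}{7}.
Matching constants: q = 6p - 6q + 5 ⇒ q = \frac{65}{49}.
General: a(n) = A·(-6)^n + \frac{5 n}{7} + \frac{65}{49}.
Apply a(0) = -1: A + \frac{65}{49} = -1 ⇒ A = - \frac{114}{49}.
So a(n) = - \frac{114 \left(-6\right)^{n}}{49} + \frac{5 n}{7} + \frac{65}{49}.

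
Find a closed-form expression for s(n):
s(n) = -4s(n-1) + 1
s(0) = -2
First-order linear non-homogeneous.
Homogeneous solution: s_h(n) = A·(-4)^n.
Try constant particular solution s_p = K: K = -4K + 1 ⇒ K = \frac{1}{5}.
General: s(n) = A·(-4)^n + \frac{1}{5}.
Apply s(0) = -2: A + \frac{1}{5} = -2 ⇒ A = - \frac{11}{5}.
So s(n) = \frac{1}{5} - \frac{11 \left(-4\right)^{n}}{5}.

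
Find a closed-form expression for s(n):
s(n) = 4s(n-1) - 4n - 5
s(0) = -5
First-order linear with linear forcing.
Homogeneous solution: s_h(n) = A·(4)^n.
Try particular s_p(n) = pn + q. Substituting:
  pn + q = 4(p(n-1) + q) - 4n - 5.
Matching the n-coefficient: p = 4p - 4 ⇒ p = \frac{4}{3}.
Matching constants: q = -4p + 4q - 5 ⇒ q = \frac{31}{9}.
General: s(n) = A·(4)^n + \frac{4 n}{3} + \frac{31}{9}.
Apply s(0) = -5: A + \frac{31}{9} = -5 ⇒ A = - \frac{76}{9}.
So s(n) = - \frac{76 \cdot 4^{n}}{9} + \frac{4 n}{3} + \frac{31}{9}.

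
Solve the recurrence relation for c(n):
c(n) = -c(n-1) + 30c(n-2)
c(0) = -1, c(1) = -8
Characteristic equation: x² + x - 30 = 0, which factors as (x - (-6))(x - (5)) = 0.
Roots r₁ = -6, r₂ = 5 (distinct).
General solution: c(n) = A·(-6)^n + B·(5)^n.
From c(0) = -1: A + B = -1.
From c(1) = -8: -6A + 5B = -8.
Solving: A = \frac{3}{11}, B = - \frac{14}{11}.
So c(n) = \frac{3 \left(-6\right)^{n}}{11} - \frac{14 \cdot 5^{n}}{11}.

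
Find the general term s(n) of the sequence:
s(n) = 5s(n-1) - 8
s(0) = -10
First-order linear non-homogeneous.
Homogeneous solution: s_h(n) = A·(5)^n.
Try constant particular solution s_p = K: K = 5K - 8 ⇒ K = 2.
General: s(n) = A·(5)^n + 2.
Apply s(0) = -10: A + 2 = -10 ⇒ A = -12.
So s(n) = 2 - 12 \cdot 5^{n}.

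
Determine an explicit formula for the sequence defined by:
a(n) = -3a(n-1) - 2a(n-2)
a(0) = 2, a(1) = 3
Characteristic equation: x² + 3x + 2 = 0, which factors as (x - (-1))(x - (-2)) = 0.
Roots r₁ = -1, r₂ = -2 (distinct).
General solution: a(n) = A·(-1)^n + B·(-2)^n.
From a(0) = 2: A + B = 2.
From a(1) = 3: -A - 2B = 3.
Solving: A = 7, B = -5.
So a(n) = 7 \left(-1\right)^{n} - 5 \left(-2\right)^{n}.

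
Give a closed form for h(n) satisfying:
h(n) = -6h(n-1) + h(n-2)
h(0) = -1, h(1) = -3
Characteristic equation: x² + 6x - 1 = 0.
Discriminant Δ = (-6)² + 4·(1) = 40.
Roots r₁,₂ = (-6 ± √40)/2, so r₁ = -3 + \sqrt{10}, r₂ = - \sqrt{10} - 3.
General solution: h(n) = A·r₁^n + B·r₂^n.
From the initial conditions, A + B = -1 and r₁A + r₂B = -3.
Since r₁ - r₂ = √40: A = (-3 - (-1)r₂)/√40 = - \frac{3 \sqrt{10}}{10} - \frac{1}{2}, and B = -1 - A = - \frac{1}{2} + \frac{3 \sqrt{10}}{10}.
So h(n) = \left(- \frac{3 \sqrt{10}}{10} - \frac{1}{2}\right)\left(-3 + \sqrt{10}\right)^n + \left(- \frac{1}{2} + \frac{3 \sqrt{10}}{10}\right)\left(- \sqrt{10} - 3\right)^n.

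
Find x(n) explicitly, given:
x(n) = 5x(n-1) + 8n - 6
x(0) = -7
First-order linear with linear forcing.
Homogeneous solution: x_h(n) = A·(5)^n.
Try particular x_p(n) = pn + q. Substituting:
  pn + q = 5(p(n-1) + q) + 8n - 6.
Matching the n-coefficient: p = 5p + 8 ⇒ p = -2.
Matching constants: q = -5p + 5q - 6 ⇒ q = -1.
General: x(n) = A·(5)^n - 2 n - 1.
Apply x(0) = -7: A - 1 = -7 ⇒ A = -6.
So x(n) = - 6 \cdot 5^{n} - 2 n - 1.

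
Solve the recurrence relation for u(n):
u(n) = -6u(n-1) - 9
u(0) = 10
First-order linear non-homogeneous.
Homogeneous solution: u_h(n) = A·(-6)^n.
Try constant particular solution u_p = K: K = -6K - 9 ⇒ K = - \frac{9}{7}.
General: u(n) = A·(-6)^n - \frac{9}{7}.
Apply u(0) = 10: A - \frac{9}{7} = 10 ⇒ A = \frac{79}{7}.
So u(n) = \frac{79 \left(-6\right)^{n}}{7} - \frac{9}{7}.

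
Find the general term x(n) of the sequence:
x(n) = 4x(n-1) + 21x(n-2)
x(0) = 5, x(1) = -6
Characteristic equation: x² - 4x - 21 = 0, which factors as (x - (-3))(x - (7)) = 0.
Roots r₁ = -3, r₂ = 7 (distinct).
General solution: x(n) = A·(-3)^n + B·(7)^n.
From x(0) = 5: A + B = 5.
From x(1) = -6: -3A + 7B = -6.
Solving: A = \frac{41}{10}, B = \frac{9}{10}.
So x(n) = \frac{41 \left(-3\right)^{n}}{10} + \frac{9 \cdot 7^{n}}{10}.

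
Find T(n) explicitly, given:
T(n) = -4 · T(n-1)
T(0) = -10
Pure geometric recurrence with ratio -4.
By induction T(n) = T(0) · (-4)^n = - 10 \left(-4\right)^{n}.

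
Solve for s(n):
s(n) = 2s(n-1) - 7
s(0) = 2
First-order linear non-homogeneous.
Homogeneous solution: s_h(n) = A·(2)^n.
Try constant particular solution s_p = K: K = 2K - 7 ⇒ K = 7.
General: s(n) = A·(2)^n + 7.
Apply s(0) = 2: A + 7 = 2 ⇒ A = -5.
So s(n) = 7 - 5 \cdot 2^{n}.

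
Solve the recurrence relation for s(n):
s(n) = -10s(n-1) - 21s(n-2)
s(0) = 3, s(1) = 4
Characteristic equation: x² + 10x + 21 = 0, which factors as (x - (-7))(x - (-3)) = 0.
Roots r₁ = -7, r₂ = -3 (distinct).
General solution: s(n) = A·(-7)^n + B·(-3)^n.
From s(0) = 3: A + B = 3.
From s(1) = 4: -7A - 3B = 4.
Solving: A = - \frac{13}{4}, B = \frac{25}{4}.
So s(n) = \frac{25 \left(-3\right)^{n}}{4} - \frac{13 \left(-7\right)^{n}}{4}.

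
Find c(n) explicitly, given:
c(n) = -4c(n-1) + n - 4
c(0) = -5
First-order linear with linear forcing.
Homogeneous solution: c_h(n) = A·(-4)^n.
Try particular c_p(n) = pn + q. Substituting:
  pn + q = -4(p(n-1) + q) + n - 4.
Matching the n-coefficient: p = -4p + 1 ⇒ p = \frac{1}{5}.
Matching constants: q = 4p - 4q - 4 ⇒ q = - \frac{16}{25}.
General: c(n) = A·(-4)^n + \frac{n}{5} - \frac{16}{25}.
Apply c(0) = -5: A - \frac{16}{25} = -5 ⇒ A = - \frac{109}{25}.
So c(n) = - \frac{109 \left(-4\right)^{n}}{25} + \frac{n}{5} - \frac{16}{25}.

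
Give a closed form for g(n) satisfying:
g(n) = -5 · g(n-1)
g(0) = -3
Pure geometric recurrence with ratio -5.
By induction g(n) = g(0) · (-5)^n = - 3 \left(-5\right)^{n}.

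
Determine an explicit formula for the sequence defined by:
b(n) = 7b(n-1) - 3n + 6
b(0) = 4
First-order linear with linear forcing.
Homogeneous solution: b_h(n) = A·(7)^n.
Try particular b_p(n) = pn + q. Substituting:
  pn + q = 7(p(n-1) + q) - 3n + 6.
Matching the n-coefficient: p = 7p - 3 ⇒ p = \frac{1}{2}.
Matching constants: q = -7p + 7q + 6 ⇒ q = - \frac{5}{12}.
General: b(n) = A·(7)^n + \frac{n}{2} - \frac{5}{12}.
Apply b(0) = 4: A - \frac{5}{12} = 4 ⇒ A = \frac{53}{12}.
So b(n) = \frac{53 \cdot 7^{n}}{12} + \frac{n}{2} - \frac{5}{12}.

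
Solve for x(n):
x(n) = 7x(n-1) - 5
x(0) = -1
First-order linear non-homogeneous.
Homogeneous solution: x_h(n) = A·(7)^n.
Try constant particular solution x_p = K: K = 7K - 5 ⇒ K = \frac{5}{6}.
General: x(n) = A·(7)^n + \frac{5}{6}.
Apply x(0) = -1: A + \frac{5}{6} = -1 ⇒ A = - \frac{11}{6}.
So x(n) = \frac{5}{6} - \frac{11 \cdot 7^{n}}{6}.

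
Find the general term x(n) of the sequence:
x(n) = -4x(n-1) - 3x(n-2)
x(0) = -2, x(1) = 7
Characteristic equation: x² + 4x + 3 = 0, which factors as (x - (-1))(x - (-3)) = 0.
Roots r₁ = -1, r₂ = -3 (distinct).
General solution: x(n) = A·(-1)^n + B·(-3)^n.
From x(0) = -2: A + B = -2.
From x(1) = 7: -A - 3B = 7.
Solving: A = \frac{1}{2}, B = - \frac{5}{2}.
So x(n) = \frac{\left(-1\right)^{n}}{2} - \frac{5 \left(-3\right)^{n}}{2}.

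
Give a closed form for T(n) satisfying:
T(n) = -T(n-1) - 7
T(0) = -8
First-order linear non-homogeneous.
Homogeneous solution: T_h(n) = A·(-1)^n.
Try constant particular solution T_p = K: K = -K - 7 ⇒ K = - \frac{7}{2}.
General: T(n) = A·(-1)^n - \frac{7}{2}.
Apply T(0) = -8: A - \frac{7}{2} = -8 ⇒ A = - \frac{9}{2}.
So T(n) = - \frac{9 \left(-1\right)^{n}}{2} - \frac{7}{2}.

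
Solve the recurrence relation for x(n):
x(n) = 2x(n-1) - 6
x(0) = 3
First-order linear non-homogeneous.
Homogeneous solution: x_h(n) = A·(2)^n.
Try constant particular solution x_p = K: K = 2K - 6 ⇒ K = 6.
General: x(n) = A·(2)^n + 6.
Apply x(0) = 3: A + 6 = 3 ⇒ A = -3.
So x(n) = 6 - 3 \cdot 2^{n}.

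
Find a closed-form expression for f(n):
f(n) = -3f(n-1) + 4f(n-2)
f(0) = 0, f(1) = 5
Characteristic equation: x² + 3x - 4 = 0, which factors as (x - (1))(x - (-4)) = 0.
Roots r₁ = 1, r₂ = -4 (distinct).
General solution: f(n) = A·(1)^n + B·(-4)^n.
From f(0) = 0: A + B = 0.
From f(1) = 5: A - 4B = 5.
Solving: A = 1, B = -1.
So f(n) = 1 - \left(-4\right)^{n}.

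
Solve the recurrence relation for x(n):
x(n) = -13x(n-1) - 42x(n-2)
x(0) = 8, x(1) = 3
Characteristic equation: x² + 13x + 42 = 0, which factors as (x - (-6))(x - (-7)) = 0.
Roots r₁ = -6, r₂ = -7 (distinct).
General solution: x(n) = A·(-6)^n + B·(-7)^n.
From x(0) = 8: A + B = 8.
From x(1) = 3: -6A - 7B = 3.
Solving: A = 59, B = -51.
So x(n) = 59 \left(-6\right)^{n} - 51 \left(-7\right)^{n}.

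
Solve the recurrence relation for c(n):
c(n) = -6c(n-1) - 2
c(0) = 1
First-order linear non-homogeneous.
Homogeneous solution: c_h(n) = A·(-6)^n.
Try constant particular solution c_p = K: K = -6K - 2 ⇒ K = - \frac{2}{7}.
General: c(n) = A·(-6)^n - \frac{2}{7}.
Apply c(0) = 1: A - \frac{2}{7} = 1 ⇒ A = \frac{9}{7}.
So c(n) = \frac{9 \left(-6\right)^{n}}{7} - \frac{2}{7}.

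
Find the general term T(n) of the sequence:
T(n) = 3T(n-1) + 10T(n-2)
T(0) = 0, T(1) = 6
Characteristic equation: x² - 3x - 10 = 0, which factors as (x - (5))(x - (-2)) = 0.
Roots r₁ = 5, r₂ = -2 (distinct).
General solution: T(n) = A·(5)^n + B·(-2)^n.
From T(0) = 0: A + B = 0.
From T(1) = 6: 5A - 2B = 6.
Solving: A = \frac{6}{7}, B = - \frac{6}{7}.
So T(n) = - \frac{6 \left(-2\right)^{n}}{7} + \frac{6 \cdot 5^{n}}{7}.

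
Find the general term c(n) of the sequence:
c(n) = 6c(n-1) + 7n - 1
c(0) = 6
First-order linear with linear forcing.
Homogeneous solution: c_h(n) = A·(6)^n.
Try particular c_p(n) = pn + q. Substituting:
  pn + q = 6(p(n-1) + q) + 7n - 1.
Matching the n-coefficient: p = 6p + 7 ⇒ p = - \frac{7}{5}.
Matching constants: q = -6p + 6q - 1 ⇒ q = - \frac{37}{25}.
General: c(n) = A·(6)^n - \frac{7 n}{5} - \frac{37}{25}.
Apply c(0) = 6: A - \frac{37}{25} = 6 ⇒ A = \frac{187}{25}.
So c(n) = \frac{187 \cdot 6^{n}}{25} - \frac{7 n}{5} - \frac{37}{25}.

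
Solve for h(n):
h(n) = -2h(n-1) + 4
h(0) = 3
First-order linear non-homogeneous.
Homogeneous solution: h_h(n) = A·(-2)^n.
Try constant particular solution h_p = K: K = -2K + 4 ⇒ K = \frac{4}{3}.
General: h(n) = A·(-2)^n + \frac{4}{3}.
Apply h(0) = 3: A + \frac{4}{3} = 3 ⇒ A = \frac{5}{3}.
So h(n) = \frac{5 \left(-2\right)^{n}}{3} + \frac{4}{3}.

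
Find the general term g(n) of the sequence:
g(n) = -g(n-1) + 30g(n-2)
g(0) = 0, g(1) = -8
Characteristic equation: x² + x - 30 = 0, which factors as (x - (5))(x - (-6)) = 0.
Roots r₁ = 5, r₂ = -6 (distinct).
General solution: g(n) = A·(5)^n + B·(-6)^n.
From g(0) = 0: A + B = 0.
From g(1) = -8: 5A - 6B = -8.
Solving: A = - \frac{8}{11}, B = \frac{8}{11}.
So g(n) = \frac{8 \left(-6\right)^{n}}{11} - \frac{8 \cdot 5^{n}}{11}.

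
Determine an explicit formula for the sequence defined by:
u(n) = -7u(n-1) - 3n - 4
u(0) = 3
First-order linear with linear forcing.
Homogeneous solution: u_h(n) = A·(-7)^n.
Try particular u_p(n) = pn + q. Substituting:
  pn + q = -7(p(n-1) + q) - 3n - 4.
Matching the n-coefficient: p = -7p - 3 ⇒ p = - \frac{3}{8}.
Matching constants: q = 7p - 7q - 4 ⇒ q = - \frac{53}{64}.
General: u(n) = A·(-7)^n - \frac{3 n}{8} - \frac{53}{64}.
Apply u(0) = 3: A - \frac{53}{64} = 3 ⇒ A = \frac{245}{64}.
So u(n) = \frac{245 \left(-7\right)^{n}}{64} - \frac{3 n}{8} - \frac{53}{64}.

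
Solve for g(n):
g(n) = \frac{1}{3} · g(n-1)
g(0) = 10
Pure geometric recurrence with ratio \frac{1}{3}.
By induction g(n) = g(0) · (\frac{1}{3})^n = 10 \cdot 3^{- n}.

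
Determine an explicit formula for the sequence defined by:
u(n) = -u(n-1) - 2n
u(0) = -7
First-order linear with linear forcing.
Homogeneous solution: u_h(n) = A·(-1)^n.
Try particular u_p(n) = pn + q. Substituting:
  pn + q = -(p(n-1) + q) - 2n.
Matching the n-coefficient: p = -p - 2 ⇒ p = -1.
Matching constants: q = p - q ⇒ q = - \frac{1}{2}.
General: u(n) = A·(-1)^n - n - \frac{1}{2}.
Apply u(0) = -7: A - \frac{1}{2} = -7 ⇒ A = - \frac{13}{2}.
So u(n) = - \frac{13 \left(-1\right)^{n}}{2} - n - \frac{1}{2}.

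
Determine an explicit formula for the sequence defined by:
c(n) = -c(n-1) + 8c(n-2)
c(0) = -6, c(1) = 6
Characteristic equation: x² + x - 8 = 0.
Discriminant Δ = (-1)² + 4·(8) = 33.
Roots r₁,₂ = (-1 ± √33)/2, so r₁ = - \frac{1}{2} + \frac{\sqrt{33}}{2}, r₂ = - \frac{\sqrt{33}}{2} - \frac{1}{2}.
General solution: c(n) = A·r₁^n + B·r₂^n.
From the initial conditions, A + B = -6 and r₁A + r₂B = 6.
Since r₁ - r₂ = √33: A = (6 - (-6)r₂)/√33 = -3 + \frac{\sqrt{33}}{11}, and B = -6 - A = -3 - \frac{\sqrt{33}}{11}.
So c(n) = \left(-3 + \frac{\sqrt{33}}{11}\right)\left(- \frac{1}{2} + \frac{\sqrt{33}}{2}\right)^n + \left(-3 - \frac{\sqrt{33}}{11}\right)\left(- \frac{\sqrt{33}}{2} - \frac{1}{2}\right)^n.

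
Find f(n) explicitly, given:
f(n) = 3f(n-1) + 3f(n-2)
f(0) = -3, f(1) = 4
Characteristic equation: x² - 3x - 3 = 0.
Discriminant Δ = (3)² + 4·(3) = 21.
Roots r₁,₂ = (3 ± √21)/2, so r₁ = \frac{3}{2} + \frac{\sqrt{21}}{2}, r₂ = \frac{3}{2} - \frac{\sqrt{21}}{2}.
General solution: f(n) = A·r₁^n + B·r₂^n.
From the initial conditions, A + B = -3 and r₁A + r₂B = 4.
Since r₁ - r₂ = √21: A = (4 - (-3)r₂)/√21 = - \frac{3}{2} + \frac{17 \sqrt{21}}{42}, and B = -3 - A = - \frac{17 \sqrt{21}}{42} - \frac{3}{2}.
So f(n) = \left(- \frac{3}{2} + \frac{17 \sqrt{21}}{42}\right)\left(\frac{3}{2} + \frac{\sqrt{21}}{2}\right)^n + \left(- \frac{17 \sqrt{21}}{42} - \frac{3}{2}\right)\left(\frac{3}{2} - \frac{\sqrt{21}}{2}\right)^n.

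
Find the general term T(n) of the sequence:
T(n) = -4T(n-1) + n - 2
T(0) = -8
First-order linear with linear forcing.
Homogeneous solution: T_h(n) = A·(-4)^n.
Try particular T_p(n) = pn + q. Substituting:
  pn + q = -4(p(n-1) + q) + n - 2.
Matching the n-coefficient: p = -4p + 1 ⇒ p = \frac{1}{5}.
Matching constants: q = 4p - 4q - 2 ⇒ q = - \frac{6}{25}.
General: T(n) = A·(-4)^n + \frac{n}{5} - \frac{6}{25}.
Apply T(0) = -8: A - \frac{6}{25} = -8 ⇒ A = - \frac{194}{25}.
So T(n) = - \frac{194 \left(-4\right)^{n}}{25} + \frac{n}{5} - \frac{6}{25}.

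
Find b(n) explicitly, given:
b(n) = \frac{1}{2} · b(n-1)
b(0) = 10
Pure geometric recurrence with ratio \frac{1}{2}.
By induction b(n) = b(0) · (\frac{1}{2})^n = 10 \cdot 2^{- n}.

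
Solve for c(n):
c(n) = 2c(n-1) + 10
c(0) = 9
First-order linear non-homogeneous.
Homogeneous solution: c_h(n) = A·(2)^n.
Try constant particular solution c_p = K: K = 2K + 10 ⇒ K = -10.
General: c(n) = A·(2)^n - 10.
Apply c(0) = 9: A - 10 = 9 ⇒ A = 19.
So c(n) = 19 \cdot 2^{n} - 10.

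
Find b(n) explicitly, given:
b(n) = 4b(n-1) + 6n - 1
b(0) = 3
First-order linear with linear forcing.
Homogeneous solution: b_h(n) = A·(4)^n.
Try particular b_p(n) = pn + q. Substituting:
  pn + q = 4(p(n-1) + q) + 6n - 1.
Matching the n-coefficient: p = 4p + 6 ⇒ p = -2.
Matching constants: q = -4p + 4q - 1 ⇒ q = - \frac{7}{3}.
General: b(n) = A·(4)^n - 2 n - \frac{7}{3}.
Apply b(0) = 3: A - \frac{7}{3} = 3 ⇒ A = \frac{16}{3}.
So b(n) = \frac{16 \cdot 4^{n}}{3} - 2 n - \frac{7}{3}.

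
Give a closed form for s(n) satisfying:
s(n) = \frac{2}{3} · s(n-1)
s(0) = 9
Pure geometric recurrence with ratio \frac{2}{3}.
By induction s(n) = s(0) · (\frac{2}{3})^n = 9 \left(\frac{2}{3}\right)^{n}.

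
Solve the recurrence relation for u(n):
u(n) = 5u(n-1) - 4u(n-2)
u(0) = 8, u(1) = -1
Characteristic equation: x² - 5x + 4 = 0, which factors as (x - (1))(x - (4)) = 0.
Roots r₁ = 1, r₂ = 4 (distinct).
General solution: u(n) = A·(1)^n + B·(4)^n.
From u(0) = 8: A + B = 8.
From u(1) = -1: A + 4B = -1.
Solving: A = 11, B = -3.
So u(n) = 11 - 3 \cdot 4^{n}.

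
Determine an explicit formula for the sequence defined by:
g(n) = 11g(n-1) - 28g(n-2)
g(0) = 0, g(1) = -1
Characteristic equation: x² - 11x + 28 = 0, which factors as (x - (7))(x - (4)) = 0.
Roots r₁ = 7, r₂ = 4 (distinct).
General solution: g(n) = A·(7)^n + B·(4)^n.
From g(0) = 0: A + B = 0.
From g(1) = -1: 7A + 4B = -1.
Solving: A = - \frac{1}{3}, B = \frac{1}{3}.
So g(n) = \frac{4^{n}}{3} - \frac{7^{n}}{3}.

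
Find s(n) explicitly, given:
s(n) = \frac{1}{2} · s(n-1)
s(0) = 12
Pure geometric recurrence with ratio \frac{1}{2}.
By induction s(n) = s(0) · (\frac{1}{2})^n = 12 \cdot 2^{- n}.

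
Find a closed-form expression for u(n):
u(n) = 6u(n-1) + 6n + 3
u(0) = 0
First-order linear with linear forcing.
Homogeneous solution: u_h(n) = A·(6)^n.
Try particular u_p(n) = pn + q. Substituting:
  pn + q = 6(p(n-1) + q) + 6n + 3.
Matching the n-coefficient: p = 6p + 6 ⇒ p = - \frac{6}{5}.
Matching constants: q = -6p + 6q + 3 ⇒ q = - \frac{51}{25}.
General: u(n) = A·(6)^n - \frac{6 n}{5} - \frac{51}{25}.
Apply u(0) = 0: A - \frac{51}{25} = 0 ⇒ A = \frac{51}{25}.
So u(n) = \frac{51 \cdot 6^{n}}{25} - \frac{6 n}{5} - \frac{51}{25}.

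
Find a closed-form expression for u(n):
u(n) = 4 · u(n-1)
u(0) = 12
Pure geometric recurrence with ratio 4.
By induction u(n) = u(0) · (4)^n = 12 \cdot 4^{n}.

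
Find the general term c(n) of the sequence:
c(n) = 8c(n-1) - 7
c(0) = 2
First-order linear non-homogeneous.
Homogeneous solution: c_h(n) = A·(8)^n.
Try constant particular solution c_p = K: K = 8K - 7 ⇒ K = 1.
General: c(n) = A·(8)^n + 1.
Apply c(0) = 2: A + 1 = 2 ⇒ A = 1.
So c(n) = 8^{n} + 1.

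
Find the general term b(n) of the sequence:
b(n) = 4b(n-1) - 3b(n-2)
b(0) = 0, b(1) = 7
Characteristic equation: x² - 4x + 3 = 0, which factors as (x - (3))(x - (1)) = 0.
Roots r₁ = 3, r₂ = 1 (distinct).
General solution: b(n) = A·(3)^n + B·(1)^n.
From b(0) = 0: A + B = 0.
From b(1) = 7: 3A + B = 7.
Solving: A = \frac{7}{2}, B = - \frac{7}{2}.
So b(n) = \frac{7 \cdot 3^{n}}{2} - \frac{7}{2}.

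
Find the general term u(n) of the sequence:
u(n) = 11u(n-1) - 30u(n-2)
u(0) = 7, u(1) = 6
Characteristic equation: x² - 11x + 30 = 0, which factors as (x - (6))(x - (5)) = 0.
Roots r₁ = 6, r₂ = 5 (distinct).
General solution: u(n) = A·(6)^n + B·(5)^n.
From u(0) = 7: A + B = 7.
From u(1) = 6: 6A + 5B = 6.
Solving: A = -29, B = 36.
So u(n) = 36 \cdot 5^{n} - 29 \cdot 6^{n}.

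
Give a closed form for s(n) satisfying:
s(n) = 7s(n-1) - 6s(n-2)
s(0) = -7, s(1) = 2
Characteristic equation: x² - 7x + 6 = 0, which factors as (x - (6))(x - (1)) = 0.
Roots r₁ = 6, r₂ = 1 (distinct).
General solution: s(n) = A·(6)^n + B·(1)^n.
From s(0) = -7: A + B = -7.
From s(1) = 2: 6A + B = 2.
Solving: A = \frac{9}{5}, B = - \frac{44}{5}.
So s(n) = \frac{9 \cdot 6^{n}}{5} - \frac{44}{5}.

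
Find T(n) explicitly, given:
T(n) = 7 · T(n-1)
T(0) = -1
Pure geometric recurrence with ratio 7.
By induction T(n) = T(0) · (7)^n = - 7^{n}.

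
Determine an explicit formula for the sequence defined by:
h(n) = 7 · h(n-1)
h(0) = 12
Pure geometric recurrence with ratio 7.
By induction h(n) = h(0) · (7)^n = 12 \cdot 7^{n}.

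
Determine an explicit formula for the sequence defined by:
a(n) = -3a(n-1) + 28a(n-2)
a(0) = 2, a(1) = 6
Characteristic equation: x² + 3x - 28 = 0, which factors as (x - (-7))(x - (4)) = 0.
Roots r₁ = -7, r₂ = 4 (distinct).
General solution: a(n) = A·(-7)^n + B·(4)^n.
From a(0) = 2: A + B = 2.
From a(1) = 6: -7A + 4B = 6.
Solving: A = \frac{2}{11}, B = \frac{20}{11}.
So a(n) = \frac{2 \left(-7\right)^{n}}{11} + \frac{20 \cdot 4^{n}}{11}.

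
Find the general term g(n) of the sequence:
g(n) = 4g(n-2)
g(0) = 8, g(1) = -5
Characteristic equation: x² - 4 = 0, which factors as (x - (-2))(x - (2)) = 0.
Roots r₁ = -2, r₂ = 2 (distinct).
General solution: g(n) = A·(-2)^n + B·(2)^n.
From g(0) = 8: A + B = 8.
From g(1) = -5: -2A + 2B = -5.
Solving: A = \frac{21}{4}, B = \frac{11}{4}.
So g(n) = \frac{21 \left(-2\right)^{n}}{4} + \frac{11 \cdot 2^{n}}{4}.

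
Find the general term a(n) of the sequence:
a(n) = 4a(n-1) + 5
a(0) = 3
First-order linear non-homogeneous.
Homogeneous solution: a_h(n) = A·(4)^n.
Try constant particular solution a_p = K: K = 4K + 5 ⇒ K = - \frac{5}{3}.
General: a(n) = A·(4)^n - \frac{5}{3}.
Apply a(0) = 3: A - \frac{5}{3} = 3 ⇒ A = \frac{14}{3}.
So a(n) = \frac{14 \cdot 4^{n}}{3} - \frac{5}{3}.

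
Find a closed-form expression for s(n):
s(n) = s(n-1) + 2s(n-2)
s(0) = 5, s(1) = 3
Characteristic equation: x² - x - 2 = 0, which factors as (x - (2))(x - (-1)) = 0.
Roots r₁ = 2, r₂ = -1 (distinct).
General solution: s(n) = A·(2)^n + B·(-1)^n.
From s(0) = 5: A + B = 5.
From s(1) = 3: 2A - B = 3.
Solving: A = \frac{8}{3}, B = \frac{7}{3}.
So s(n) = \frac{7 \left(-1\right)^{n}}{3} + \frac{8 \cdot 2^{n}}{3}.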